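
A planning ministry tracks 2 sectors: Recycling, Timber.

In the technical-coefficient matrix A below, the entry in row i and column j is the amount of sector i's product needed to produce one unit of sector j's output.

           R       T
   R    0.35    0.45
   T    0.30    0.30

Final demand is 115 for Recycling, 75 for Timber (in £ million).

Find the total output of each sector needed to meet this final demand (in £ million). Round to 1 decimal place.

x_R = 357.0, x_T = 260.2

I − A =
  [   0.65    -0.45]
  [  -0.30     0.70]
det(I−A) = (0.65)(0.70) − (-0.45)(-0.30) = 0.3200
adj(I−A) = [[0.70, 0.45], [0.30, 0.65]]
(I − A)⁻¹ = adj(I−A) / det(I−A) ≈
  [   2.1875     1.4063]
  [   0.9375     2.0313]
x = (I − A)⁻¹ d = adj(I−A)·d / det(I−A), with det(I−A) = 0.3200:
  x_R = (0.70·115 + 0.45·75) / 0.3200 = 114.25 / 0.3200 ≈ 357.0
  x_T = (0.30·115 + 0.65·75) / 0.3200 = 83.25 / 0.3200 ≈ 260.2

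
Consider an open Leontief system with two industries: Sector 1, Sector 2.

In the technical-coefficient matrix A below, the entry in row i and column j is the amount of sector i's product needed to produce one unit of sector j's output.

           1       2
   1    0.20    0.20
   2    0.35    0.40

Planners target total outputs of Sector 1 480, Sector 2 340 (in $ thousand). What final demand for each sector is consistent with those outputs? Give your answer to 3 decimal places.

d_1 = 316.000, d_2 = 36.000

I − A =
  [   0.80    -0.20]
  [  -0.35     0.60]
d = (I − A) x:
  d_1 = (+0.80)·480 + (-0.20)·340 = 316.000
  d_2 = (-0.35)·480 + (+0.60)·340 = 36.000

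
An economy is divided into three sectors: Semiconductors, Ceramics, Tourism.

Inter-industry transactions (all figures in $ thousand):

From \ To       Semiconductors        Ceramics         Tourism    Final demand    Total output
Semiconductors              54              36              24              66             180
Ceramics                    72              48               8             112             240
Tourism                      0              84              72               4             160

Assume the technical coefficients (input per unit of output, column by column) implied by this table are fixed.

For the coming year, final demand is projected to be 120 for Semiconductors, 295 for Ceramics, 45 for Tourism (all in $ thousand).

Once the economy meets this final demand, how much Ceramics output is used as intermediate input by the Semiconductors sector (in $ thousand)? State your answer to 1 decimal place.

z_CS = 159.3

Technical coefficients a_ij = z_ij / X_j:
  a_SS = 54/180 = 0.30, a_CS = 72/180 = 0.40, a_TS = 0/180 = 0.00
  a_SC = 36/240 = 0.15, a_CC = 48/240 = 0.20, a_TC = 84/240 = 0.35
  a_ST = 24/160 = 0.15, a_CT = 8/160 = 0.05, a_TT = 72/160 = 0.45
I − A =
  [   0.70    -0.15    -0.15]
  [  -0.40     0.80    -0.05]
  [   0.00    -0.35     0.55]
Cofactors of I−A, C_ij = (−1)^(i+j)·(minor ij) (rows/columns in the sector order above):
  C_11 = (0.80)(0.55) − (-0.05)(-0.35) = 0.4225
  C_12 = −[(-0.40)(0.55) − (-0.05)(0.00)] = 0.2200
  C_13 = (-0.40)(-0.35) − (0.80)(0.00) = 0.1400
  C_21 = −[(-0.15)(0.55) − (-0.15)(-0.35)] = 0.1350
  C_22 = (0.70)(0.55) − (-0.15)(0.00) = 0.3850
  C_23 = −[(0.70)(-0.35) − (-0.15)(0.00)] = 0.2450
  C_31 = (-0.15)(-0.05) − (-0.15)(0.80) = 0.1275
  C_32 = −[(0.70)(-0.05) − (-0.15)(-0.40)] = 0.0950
  C_33 = (0.70)(0.80) − (-0.15)(-0.40) = 0.5000
det(I−A) = Σ_j (I−A)_1j·C_1j = (0.70)(0.4225) + (-0.15)(0.2200) + (-0.15)(0.1400) = 0.24175
adj(I−A) = Cᵀ =
  [ 0.4225   0.1350   0.1275]
  [ 0.2200   0.3850   0.0950]
  [ 0.1400   0.2450   0.5000]
(I − A)⁻¹ = adj(I−A) / det(I−A) ≈
  [   1.7477     0.5584     0.5274]
  [   0.9100     1.5926     0.3930]
  [   0.5791     1.0134     2.0683]
First solve x = (I − A)⁻¹ d = adj(I−A)·d / det(I−A); in particular x_S = (0.4225·120 + 0.1350·295 + 0.1275·45) / 0.24175 = 96.2625 / 0.24175 ≈ 398.190.
Intermediate flow from C to S: z_CS = a_CS · x_S = 0.40 × 96.2625 / 0.24175 = 38.505 / 0.24175 ≈ 159.3.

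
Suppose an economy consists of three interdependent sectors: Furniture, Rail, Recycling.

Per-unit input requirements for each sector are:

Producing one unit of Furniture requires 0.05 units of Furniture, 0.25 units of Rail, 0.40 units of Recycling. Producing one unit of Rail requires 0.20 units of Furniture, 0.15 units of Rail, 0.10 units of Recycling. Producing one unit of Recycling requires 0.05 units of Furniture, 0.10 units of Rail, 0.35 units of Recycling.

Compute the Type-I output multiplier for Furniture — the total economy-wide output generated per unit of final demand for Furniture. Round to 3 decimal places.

I − A =
  [   0.95    -0.20    -0.05]
  [  -0.25     0.85    -0.10]
  [  -0.40    -0.10     0.65]
Cofactors of I−A, C_ij = (−1)^(i+j)·(minor ij) (rows/columns in the sector order above):
  C_11 = (0.85)(0.65) − (-0.10)(-0.10) = 0.5425
  C_12 = −[(-0.25)(0.65) − (-0.10)(-0.40)] = 0.2025
  C_13 = (-0.25)(-0.10) − (0.85)(-0.40) = 0.3650
  C_21 = −[(-0.20)(0.65) − (-0.05)(-0.10)] = 0.1350
  C_22 = (0.95)(0.65) − (-0.05)(-0.40) = 0.5975
  C_23 = −[(0.95)(-0.10) − (-0.20)(-0.40)] = 0.1750
  C_31 = (-0.20)(-0.10) − (-0.05)(0.85) = 0.0625
  C_32 = −[(0.95)(-0.10) − (-0.05)(-0.25)] = 0.1075
  C_33 = (0.95)(0.85) − (-0.20)(-0.25) = 0.7575
det(I−A) = Σ_j (I−A)_1j·C_1j = (0.95)(0.5425) + (-0.20)(0.2025) + (-0.05)(0.3650) = 0.456625
adj(I−A) = Cᵀ =
  [ 0.5425   0.1350   0.0625]
  [ 0.2025   0.5975   0.1075]
  [ 0.3650   0.1750   0.7575]
(I − A)⁻¹ = adj(I−A) / det(I−A) ≈
  [   1.1881     0.2956     0.1369]
  [   0.4435     1.3085     0.2354]
  [   0.7993     0.3832     1.6589]
The output multiplier for sector j is the column-j sum of the Leontief inverse (I − A)⁻¹ = adj(I−A) / det(I−A).
Column 1 of adj(I−A): (0.5425, 0.2025, 0.3650); det(I−A) = 0.456625.
m_1 = (0.5425 + 0.2025 + 0.3650) / 0.456625 = 1.11 / 0.456625 ≈ 2.431.

m_1 = 2.431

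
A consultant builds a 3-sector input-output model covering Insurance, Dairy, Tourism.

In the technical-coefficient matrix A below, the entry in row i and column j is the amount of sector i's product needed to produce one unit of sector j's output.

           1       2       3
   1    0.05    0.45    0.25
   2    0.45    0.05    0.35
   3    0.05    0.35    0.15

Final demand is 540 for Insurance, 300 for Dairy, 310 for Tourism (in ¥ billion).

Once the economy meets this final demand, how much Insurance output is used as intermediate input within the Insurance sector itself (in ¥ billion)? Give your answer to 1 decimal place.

z_11 = 75.5

I − A =
  [   0.95    -0.45    -0.25]
  [  -0.45     0.95    -0.35]
  [  -0.05    -0.35     0.85]
Cofactors of I−A, C_ij = (−1)^(i+j)·(minor ij) (rows/columns in the sector order above):
  C_11 = (0.95)(0.85) − (-0.35)(-0.35) = 0.6850
  C_12 = −[(-0.45)(0.85) − (-0.35)(-0.05)] = 0.4000
  C_13 = (-0.45)(-0.35) − (0.95)(-0.05) = 0.2050
  C_21 = −[(-0.45)(0.85) − (-0.25)(-0.35)] = 0.4700
  C_22 = (0.95)(0.85) − (-0.25)(-0.05) = 0.7950
  C_23 = −[(0.95)(-0.35) − (-0.45)(-0.05)] = 0.3550
  C_31 = (-0.45)(-0.35) − (-0.25)(0.95) = 0.3950
  C_32 = −[(0.95)(-0.35) − (-0.25)(-0.45)] = 0.4450
  C_33 = (0.95)(0.95) − (-0.45)(-0.45) = 0.7000
det(I−A) = Σ_j (I−A)_1j·C_1j = (0.95)(0.6850) + (-0.45)(0.4000) + (-0.25)(0.2050) = 0.4195
adj(I−A) = Cᵀ =
  [ 0.6850   0.4700   0.3950]
  [ 0.4000   0.7950   0.4450]
  [ 0.2050   0.3550   0.7000]
(I − A)⁻¹ = adj(I−A) / det(I−A) ≈
  [   1.6329     1.1204     0.9416]
  [   0.9535     1.8951     1.0608]
  [   0.4887     0.8462     1.6687]
First solve x = (I − A)⁻¹ d = adj(I−A)·d / det(I−A); in particular x_1 = (0.6850·540 + 0.4700·300 + 0.3950·310) / 0.4195 = 633.35 / 0.4195 ≈ 1509.774.
Intermediate flow from 1 to 1: z_11 = a_11 · x_1 = 0.05 × 633.35 / 0.4195 = 31.6675 / 0.4195 ≈ 75.5.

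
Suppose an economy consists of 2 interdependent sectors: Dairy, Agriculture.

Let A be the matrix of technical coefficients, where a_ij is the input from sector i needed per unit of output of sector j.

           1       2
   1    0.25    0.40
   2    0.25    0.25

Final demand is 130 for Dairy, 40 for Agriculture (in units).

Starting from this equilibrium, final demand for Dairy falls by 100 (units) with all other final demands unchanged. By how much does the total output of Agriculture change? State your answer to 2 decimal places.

I − A =
  [   0.75    -0.40]
  [  -0.25     0.75]
det(I−A) = (0.75)(0.75) − (-0.40)(-0.25) = 0.4625
adj(I−A) = [[0.75, 0.40], [0.25, 0.75]]
(I − A)⁻¹ = adj(I−A) / det(I−A) ≈
  [   1.6216     0.8649]
  [   0.5405     1.6216]
Δx = (I − A)⁻¹ Δd with Δd having -100 in the Dairy component and 0 elsewhere.
So Δx_2 = L_21 · (-100), where L_21 = adj(I−A)_21 / det(I−A) = 0.25 / 0.4625.
Δx_2 = 0.25 × (-100) / 0.4625 = -25.00 / 0.4625 ≈ -54.05.

Δx_2 = -54.05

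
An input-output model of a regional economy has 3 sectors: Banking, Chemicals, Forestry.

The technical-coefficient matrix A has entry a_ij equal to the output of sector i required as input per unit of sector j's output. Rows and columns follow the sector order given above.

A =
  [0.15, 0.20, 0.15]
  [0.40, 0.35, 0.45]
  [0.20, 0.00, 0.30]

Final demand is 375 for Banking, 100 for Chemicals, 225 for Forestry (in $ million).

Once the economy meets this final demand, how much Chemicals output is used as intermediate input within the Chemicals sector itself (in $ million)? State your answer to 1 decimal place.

I − A =
  [   0.85    -0.20    -0.15]
  [  -0.40     0.65    -0.45]
  [  -0.20     0.00     0.70]
Cofactors of I−A, C_ij = (−1)^(i+j)·(minor ij) (rows/columns in the sector order above):
  C_11 = (0.65)(0.70) − (-0.45)(0.00) = 0.4550
  C_12 = −[(-0.40)(0.70) − (-0.45)(-0.20)] = 0.3700
  C_13 = (-0.40)(0.00) − (0.65)(-0.20) = 0.1300
  C_21 = −[(-0.20)(0.70) − (-0.15)(0.00)] = 0.1400
  C_22 = (0.85)(0.70) − (-0.15)(-0.20) = 0.5650
  C_23 = −[(0.85)(0.00) − (-0.20)(-0.20)] = 0.0400
  C_31 = (-0.20)(-0.45) − (-0.15)(0.65) = 0.1875
  C_32 = −[(0.85)(-0.45) − (-0.15)(-0.40)] = 0.4425
  C_33 = (0.85)(0.65) − (-0.20)(-0.40) = 0.4725
det(I−A) = Σ_j (I−A)_1j·C_1j = (0.85)(0.4550) + (-0.20)(0.3700) + (-0.15)(0.1300) = 0.29325
adj(I−A) = Cᵀ =
  [ 0.4550   0.1400   0.1875]
  [ 0.3700   0.5650   0.4425]
  [ 0.1300   0.0400   0.4725]
(I − A)⁻¹ = adj(I−A) / det(I−A) ≈
  [   1.5516     0.4774     0.6394]
  [   1.2617     1.9267     1.5090]
  [   0.4433     0.1364     1.6113]
First solve x = (I − A)⁻¹ d = adj(I−A)·d / det(I−A); in particular x_2 = (0.3700·375 + 0.5650·100 + 0.4425·225) / 0.29325 = 294.8125 / 0.29325 ≈ 1005.328.
Intermediate flow from 2 to 2: z_22 = a_22 · x_2 = 0.35 × 294.8125 / 0.29325 = 103.184375 / 0.29325 ≈ 351.9.

z_22 = 351.9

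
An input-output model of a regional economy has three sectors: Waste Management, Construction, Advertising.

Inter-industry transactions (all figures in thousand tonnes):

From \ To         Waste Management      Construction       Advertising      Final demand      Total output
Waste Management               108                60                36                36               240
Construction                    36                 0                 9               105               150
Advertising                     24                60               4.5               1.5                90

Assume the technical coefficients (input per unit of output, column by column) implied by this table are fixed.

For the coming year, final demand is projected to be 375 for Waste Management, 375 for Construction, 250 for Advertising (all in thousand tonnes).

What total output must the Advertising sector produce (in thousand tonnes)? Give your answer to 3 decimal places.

Technical coefficients a_ij = z_ij / X_j:
  a_WW = 108/240 = 0.45, a_CW = 36/240 = 0.15, a_AW = 24/240 = 0.10
  a_WC = 60/150 = 0.40, a_CC = 0/150 = 0.00, a_AC = 60/150 = 0.40
  a_WA = 36/90 = 0.40, a_CA = 9/90 = 0.10, a_AA = 4.5/90 = 0.05
I − A =
  [   0.55    -0.40    -0.40]
  [  -0.15     1.00    -0.10]
  [  -0.10    -0.40     0.95]
Cofactors of I−A, C_ij = (−1)^(i+j)·(minor ij) (rows/columns in the sector order above):
  C_11 = (1.00)(0.95) − (-0.10)(-0.40) = 0.9100
  C_12 = −[(-0.15)(0.95) − (-0.10)(-0.10)] = 0.1525
  C_13 = (-0.15)(-0.40) − (1.00)(-0.10) = 0.1600
  C_21 = −[(-0.40)(0.95) − (-0.40)(-0.40)] = 0.5400
  C_22 = (0.55)(0.95) − (-0.40)(-0.10) = 0.4825
  C_23 = −[(0.55)(-0.40) − (-0.40)(-0.10)] = 0.2600
  C_31 = (-0.40)(-0.10) − (-0.40)(1.00) = 0.4400
  C_32 = −[(0.55)(-0.10) − (-0.40)(-0.15)] = 0.1150
  C_33 = (0.55)(1.00) − (-0.40)(-0.15) = 0.4900
det(I−A) = Σ_j (I−A)_1j·C_1j = (0.55)(0.9100) + (-0.40)(0.1525) + (-0.40)(0.1600) = 0.3755
adj(I−A) = Cᵀ =
  [ 0.9100   0.5400   0.4400]
  [ 0.1525   0.4825   0.1150]
  [ 0.1600   0.2600   0.4900]
(I − A)⁻¹ = adj(I−A) / det(I−A) ≈
  [   2.4234     1.4381     1.1718]
  [   0.4061     1.2850     0.3063]
  [   0.4261     0.6924     1.3049]
x = (I − A)⁻¹ d = adj(I−A)·d / det(I−A), with det(I−A) = 0.3755:
  x_W = (0.9100·375 + 0.5400·375 + 0.4400·250) / 0.3755 = 653.75 / 0.3755 ≈ 1741.012
  x_C = (0.1525·375 + 0.4825·375 + 0.1150·250) / 0.3755 = 266.875 / 0.3755 ≈ 710.719
  x_A = (0.1600·375 + 0.2600·375 + 0.4900·250) / 0.3755 = 280.00 / 0.3755 ≈ 745.672

x_A = 745.672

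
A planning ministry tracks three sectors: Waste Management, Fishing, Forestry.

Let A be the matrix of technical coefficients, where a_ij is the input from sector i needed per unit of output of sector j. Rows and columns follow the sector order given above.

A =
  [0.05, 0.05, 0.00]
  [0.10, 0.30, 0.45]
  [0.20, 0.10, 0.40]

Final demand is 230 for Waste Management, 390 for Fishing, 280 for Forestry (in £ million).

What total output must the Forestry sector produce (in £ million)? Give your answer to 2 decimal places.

I − A =
  [   0.95    -0.05     0.00]
  [  -0.10     0.70    -0.45]
  [  -0.20    -0.10     0.60]
Cofactors of I−A, C_ij = (−1)^(i+j)·(minor ij) (rows/columns in the sector order above):
  C_11 = (0.70)(0.60) − (-0.45)(-0.10) = 0.3750
  C_12 = −[(-0.10)(0.60) − (-0.45)(-0.20)] = 0.1500
  C_13 = (-0.10)(-0.10) − (0.70)(-0.20) = 0.1500
  C_21 = −[(-0.05)(0.60) − (0.00)(-0.10)] = 0.0300
  C_22 = (0.95)(0.60) − (0.00)(-0.20) = 0.5700
  C_23 = −[(0.95)(-0.10) − (-0.05)(-0.20)] = 0.1050
  C_31 = (-0.05)(-0.45) − (0.00)(0.70) = 0.0225
  C_32 = −[(0.95)(-0.45) − (0.00)(-0.10)] = 0.4275
  C_33 = (0.95)(0.70) − (-0.05)(-0.10) = 0.6600
det(I−A) = Σ_j (I−A)_1j·C_1j = (0.95)(0.3750) + (-0.05)(0.1500) + (0.00)(0.1500) = 0.34875
adj(I−A) = Cᵀ =
  [ 0.3750   0.0300   0.0225]
  [ 0.1500   0.5700   0.4275]
  [ 0.1500   0.1050   0.6600]
(I − A)⁻¹ = adj(I−A) / det(I−A) ≈
  [   1.0753     0.0860     0.0645]
  [   0.4301     1.6344     1.2258]
  [   0.4301     0.3011     1.8925]
x = (I − A)⁻¹ d = adj(I−A)·d / det(I−A), with det(I−A) = 0.34875:
  x_1 = (0.3750·230 + 0.0300·390 + 0.0225·280) / 0.34875 = 104.25 / 0.34875 ≈ 298.92
  x_2 = (0.1500·230 + 0.5700·390 + 0.4275·280) / 0.34875 = 376.50 / 0.34875 ≈ 1079.57
  x_3 = (0.1500·230 + 0.1050·390 + 0.6600·280) / 0.34875 = 260.25 / 0.34875 ≈ 746.24

x_3 = 746.24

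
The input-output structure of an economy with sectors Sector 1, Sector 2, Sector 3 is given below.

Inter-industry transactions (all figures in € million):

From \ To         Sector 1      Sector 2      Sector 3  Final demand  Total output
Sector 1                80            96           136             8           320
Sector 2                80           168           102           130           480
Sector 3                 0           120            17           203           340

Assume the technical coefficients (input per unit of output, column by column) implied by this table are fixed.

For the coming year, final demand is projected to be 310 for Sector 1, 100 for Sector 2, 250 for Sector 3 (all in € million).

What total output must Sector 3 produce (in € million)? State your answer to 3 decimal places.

Technical coefficients a_ij = z_ij / X_j:
  a_11 = 80/320 = 0.25, a_21 = 80/320 = 0.25, a_31 = 0/320 = 0.00
  a_12 = 96/480 = 0.20, a_22 = 168/480 = 0.35, a_32 = 120/480 = 0.25
  a_13 = 136/340 = 0.40, a_23 = 102/340 = 0.30, a_33 = 17/340 = 0.05
I − A =
  [   0.75    -0.20    -0.40]
  [  -0.25     0.65    -0.30]
  [   0.00    -0.25     0.95]
Cofactors of I−A, C_ij = (−1)^(i+j)·(minor ij) (rows/columns in the sector order above):
  C_11 = (0.65)(0.95) − (-0.30)(-0.25) = 0.5425
  C_12 = −[(-0.25)(0.95) − (-0.30)(0.00)] = 0.2375
  C_13 = (-0.25)(-0.25) − (0.65)(0.00) = 0.0625
  C_21 = −[(-0.20)(0.95) − (-0.40)(-0.25)] = 0.2900
  C_22 = (0.75)(0.95) − (-0.40)(0.00) = 0.7125
  C_23 = −[(0.75)(-0.25) − (-0.20)(0.00)] = 0.1875
  C_31 = (-0.20)(-0.30) − (-0.40)(0.65) = 0.3200
  C_32 = −[(0.75)(-0.30) − (-0.40)(-0.25)] = 0.3250
  C_33 = (0.75)(0.65) − (-0.20)(-0.25) = 0.4375
det(I−A) = Σ_j (I−A)_1j·C_1j = (0.75)(0.5425) + (-0.20)(0.2375) + (-0.40)(0.0625) = 0.334375
adj(I−A) = Cᵀ =
  [ 0.5425   0.2900   0.3200]
  [ 0.2375   0.7125   0.3250]
  [ 0.0625   0.1875   0.4375]
(I − A)⁻¹ = adj(I−A) / det(I−A) ≈
  [   1.6224     0.8673     0.9570]
  [   0.7103     2.1308     0.9720]
  [   0.1869     0.5607     1.3084]
x = (I − A)⁻¹ d = adj(I−A)·d / det(I−A), with det(I−A) = 0.334375:
  x_1 = (0.5425·310 + 0.2900·100 + 0.3200·250) / 0.334375 = 277.175 / 0.334375 ≈ 828.935
  x_2 = (0.2375·310 + 0.7125·100 + 0.3250·250) / 0.334375 = 226.125 / 0.334375 ≈ 676.262
  x_3 = (0.0625·310 + 0.1875·100 + 0.4375·250) / 0.334375 = 147.50 / 0.334375 ≈ 441.121

x_3 = 441.121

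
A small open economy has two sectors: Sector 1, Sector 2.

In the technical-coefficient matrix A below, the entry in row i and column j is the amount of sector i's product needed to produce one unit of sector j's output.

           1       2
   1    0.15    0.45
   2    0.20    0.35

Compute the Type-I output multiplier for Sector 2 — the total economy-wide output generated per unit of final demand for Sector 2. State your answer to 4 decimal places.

m_2 = 2.8108

I − A =
  [   0.85    -0.45]
  [  -0.20     0.65]
det(I−A) = (0.85)(0.65) − (-0.45)(-0.20) = 0.4625
adj(I−A) = [[0.65, 0.45], [0.20, 0.85]]
(I − A)⁻¹ = adj(I−A) / det(I−A) ≈
  [   1.40541     0.97297]
  [   0.43243     1.83784]
The output multiplier for sector j is the column-j sum of the Leontief inverse (I − A)⁻¹ = adj(I−A) / det(I−A).
Column 2 of adj(I−A): (0.45, 0.85); det(I−A) = 0.4625.
m_2 = (0.45 + 0.85) / 0.4625 = 1.30 / 0.4625 ≈ 2.8108.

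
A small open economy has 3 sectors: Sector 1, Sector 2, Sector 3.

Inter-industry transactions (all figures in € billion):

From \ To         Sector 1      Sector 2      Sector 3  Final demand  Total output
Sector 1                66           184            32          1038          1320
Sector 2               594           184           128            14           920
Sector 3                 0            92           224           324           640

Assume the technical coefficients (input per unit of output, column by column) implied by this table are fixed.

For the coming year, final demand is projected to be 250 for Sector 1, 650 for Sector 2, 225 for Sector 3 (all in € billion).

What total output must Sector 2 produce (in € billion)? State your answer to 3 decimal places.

Technical coefficients a_ij = z_ij / X_j:
  a_11 = 66/1320 = 0.05, a_21 = 594/1320 = 0.45, a_31 = 0/1320 = 0.00
  a_12 = 184/920 = 0.20, a_22 = 184/920 = 0.20, a_32 = 92/920 = 0.10
  a_13 = 32/640 = 0.05, a_23 = 128/640 = 0.20, a_33 = 224/640 = 0.35
I − A =
  [   0.95    -0.20    -0.05]
  [  -0.45     0.80    -0.20]
  [   0.00    -0.10     0.65]
Cofactors of I−A, C_ij = (−1)^(i+j)·(minor ij) (rows/columns in the sector order above):
  C_11 = (0.80)(0.65) − (-0.20)(-0.10) = 0.5000
  C_12 = −[(-0.45)(0.65) − (-0.20)(0.00)] = 0.2925
  C_13 = (-0.45)(-0.10) − (0.80)(0.00) = 0.0450
  C_21 = −[(-0.20)(0.65) − (-0.05)(-0.10)] = 0.1350
  C_22 = (0.95)(0.65) − (-0.05)(0.00) = 0.6175
  C_23 = −[(0.95)(-0.10) − (-0.20)(0.00)] = 0.0950
  C_31 = (-0.20)(-0.20) − (-0.05)(0.80) = 0.0800
  C_32 = −[(0.95)(-0.20) − (-0.05)(-0.45)] = 0.2125
  C_33 = (0.95)(0.80) − (-0.20)(-0.45) = 0.6700
det(I−A) = Σ_j (I−A)_1j·C_1j = (0.95)(0.5000) + (-0.20)(0.2925) + (-0.05)(0.0450) = 0.41425
adj(I−A) = Cᵀ =
  [ 0.5000   0.1350   0.0800]
  [ 0.2925   0.6175   0.2125]
  [ 0.0450   0.0950   0.6700]
(I − A)⁻¹ = adj(I−A) / det(I−A) ≈
  [   1.2070     0.3259     0.1931]
  [   0.7061     1.4906     0.5130]
  [   0.1086     0.2293     1.6174]
x = (I − A)⁻¹ d = adj(I−A)·d / det(I−A), with det(I−A) = 0.41425:
  x_1 = (0.5000·250 + 0.1350·650 + 0.0800·225) / 0.41425 = 230.75 / 0.41425 ≈ 557.031
  x_2 = (0.2925·250 + 0.6175·650 + 0.2125·225) / 0.41425 = 522.3125 / 0.41425 ≈ 1260.863
  x_3 = (0.0450·250 + 0.0950·650 + 0.6700·225) / 0.41425 = 223.75 / 0.41425 ≈ 540.133

x_2 = 1260.863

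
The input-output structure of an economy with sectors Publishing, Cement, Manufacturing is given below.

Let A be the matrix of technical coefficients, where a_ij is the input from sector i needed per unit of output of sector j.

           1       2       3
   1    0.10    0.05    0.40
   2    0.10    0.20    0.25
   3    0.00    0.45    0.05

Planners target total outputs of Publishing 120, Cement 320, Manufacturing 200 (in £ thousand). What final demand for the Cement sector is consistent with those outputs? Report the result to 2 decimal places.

I − A =
  [   0.90    -0.05    -0.40]
  [  -0.10     0.80    -0.25]
  [   0.00    -0.45     0.95]
d = (I − A) x:
  d_1 = (+0.90)·120 + (-0.05)·320 + (-0.40)·200 = 12.00
  d_2 = (-0.10)·120 + (+0.80)·320 + (-0.25)·200 = 194.00
  d_3 = (+0.00)·120 + (-0.45)·320 + (+0.95)·200 = 46.00

d_2 = 194.00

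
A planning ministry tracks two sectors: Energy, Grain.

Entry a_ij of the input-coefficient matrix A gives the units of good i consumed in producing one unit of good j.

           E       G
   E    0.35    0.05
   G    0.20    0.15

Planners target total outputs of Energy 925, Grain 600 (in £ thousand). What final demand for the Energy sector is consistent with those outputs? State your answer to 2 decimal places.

d_E = 571.25

I − A =
  [   0.65    -0.05]
  [  -0.20     0.85]
d = (I − A) x:
  d_E = (+0.65)·925 + (-0.05)·600 = 571.25
  d_G = (-0.20)·925 + (+0.85)·600 = 325.00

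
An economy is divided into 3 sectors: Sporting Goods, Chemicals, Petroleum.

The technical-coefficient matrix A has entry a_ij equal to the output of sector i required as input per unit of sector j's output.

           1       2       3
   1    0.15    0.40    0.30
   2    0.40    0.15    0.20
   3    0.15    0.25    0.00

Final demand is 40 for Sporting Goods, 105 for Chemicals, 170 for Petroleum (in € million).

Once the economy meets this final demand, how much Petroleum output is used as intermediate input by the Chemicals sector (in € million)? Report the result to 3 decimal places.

z_32 = 85.858

I − A =
  [   0.85    -0.40    -0.30]
  [  -0.40     0.85    -0.20]
  [  -0.15    -0.25     1.00]
Cofactors of I−A, C_ij = (−1)^(i+j)·(minor ij) (rows/columns in the sector order above):
  C_11 = (0.85)(1.00) − (-0.20)(-0.25) = 0.8000
  C_12 = −[(-0.40)(1.00) − (-0.20)(-0.15)] = 0.4300
  C_13 = (-0.40)(-0.25) − (0.85)(-0.15) = 0.2275
  C_21 = −[(-0.40)(1.00) − (-0.30)(-0.25)] = 0.4750
  C_22 = (0.85)(1.00) − (-0.30)(-0.15) = 0.8050
  C_23 = −[(0.85)(-0.25) − (-0.40)(-0.15)] = 0.2725
  C_31 = (-0.40)(-0.20) − (-0.30)(0.85) = 0.3350
  C_32 = −[(0.85)(-0.20) − (-0.30)(-0.40)] = 0.2900
  C_33 = (0.85)(0.85) − (-0.40)(-0.40) = 0.5625
det(I−A) = Σ_j (I−A)_1j·C_1j = (0.85)(0.8000) + (-0.40)(0.4300) + (-0.30)(0.2275) = 0.43975
adj(I−A) = Cᵀ =
  [ 0.8000   0.4750   0.3350]
  [ 0.4300   0.8050   0.2900]
  [ 0.2275   0.2725   0.5625]
(I − A)⁻¹ = adj(I−A) / det(I−A) ≈
  [   1.8192     1.0802     0.7618]
  [   0.9778     1.8306     0.6595]
  [   0.5173     0.6197     1.2791]
First solve x = (I − A)⁻¹ d = adj(I−A)·d / det(I−A); in particular x_2 = (0.4300·40 + 0.8050·105 + 0.2900·170) / 0.43975 = 151.025 / 0.43975 ≈ 343.43377.
Intermediate flow from 3 to 2: z_32 = a_32 · x_2 = 0.25 × 151.025 / 0.43975 = 37.75625 / 0.43975 ≈ 85.858.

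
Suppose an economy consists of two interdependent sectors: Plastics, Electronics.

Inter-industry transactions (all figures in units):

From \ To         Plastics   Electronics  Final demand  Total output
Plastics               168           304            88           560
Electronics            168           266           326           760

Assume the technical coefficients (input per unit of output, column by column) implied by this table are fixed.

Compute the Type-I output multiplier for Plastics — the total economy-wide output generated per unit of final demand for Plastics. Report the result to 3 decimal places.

m_1 = 2.836

Technical coefficients a_ij = z_ij / X_j:
  a_11 = 168/560 = 0.30, a_21 = 168/560 = 0.30
  a_12 = 304/760 = 0.40, a_22 = 266/760 = 0.35
I − A =
  [   0.70    -0.40]
  [  -0.30     0.65]
det(I−A) = (0.70)(0.65) − (-0.40)(-0.30) = 0.3350
adj(I−A) = [[0.65, 0.40], [0.30, 0.70]]
(I − A)⁻¹ = adj(I−A) / det(I−A) ≈
  [   1.9403     1.1940]
  [   0.8955     2.0896]
The output multiplier for sector j is the column-j sum of the Leontief inverse (I − A)⁻¹ = adj(I−A) / det(I−A).
Column 1 of adj(I−A): (0.65, 0.30); det(I−A) = 0.3350.
m_1 = (0.65 + 0.30) / 0.3350 = 0.95 / 0.3350 ≈ 2.836.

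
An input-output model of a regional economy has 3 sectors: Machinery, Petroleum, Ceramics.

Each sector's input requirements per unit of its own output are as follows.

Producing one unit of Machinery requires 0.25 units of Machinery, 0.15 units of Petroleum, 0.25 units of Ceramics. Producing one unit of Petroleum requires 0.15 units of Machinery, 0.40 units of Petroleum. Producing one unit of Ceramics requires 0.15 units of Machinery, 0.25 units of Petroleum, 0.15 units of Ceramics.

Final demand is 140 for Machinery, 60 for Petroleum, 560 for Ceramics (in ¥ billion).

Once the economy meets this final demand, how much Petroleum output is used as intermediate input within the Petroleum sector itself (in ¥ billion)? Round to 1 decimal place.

z_PP = 217.4

I − A =
  [   0.75    -0.15    -0.15]
  [  -0.15     0.60    -0.25]
  [  -0.25     0.00     0.85]
Cofactors of I−A, C_ij = (−1)^(i+j)·(minor ij) (rows/columns in the sector order above):
  C_11 = (0.60)(0.85) − (-0.25)(0.00) = 0.5100
  C_12 = −[(-0.15)(0.85) − (-0.25)(-0.25)] = 0.1900
  C_13 = (-0.15)(0.00) − (0.60)(-0.25) = 0.1500
  C_21 = −[(-0.15)(0.85) − (-0.15)(0.00)] = 0.1275
  C_22 = (0.75)(0.85) − (-0.15)(-0.25) = 0.6000
  C_23 = −[(0.75)(0.00) − (-0.15)(-0.25)] = 0.0375
  C_31 = (-0.15)(-0.25) − (-0.15)(0.60) = 0.1275
  C_32 = −[(0.75)(-0.25) − (-0.15)(-0.15)] = 0.2100
  C_33 = (0.75)(0.60) − (-0.15)(-0.15) = 0.4275
det(I−A) = Σ_j (I−A)_1j·C_1j = (0.75)(0.5100) + (-0.15)(0.1900) + (-0.15)(0.1500) = 0.3315
adj(I−A) = Cᵀ =
  [ 0.5100   0.1275   0.1275]
  [ 0.1900   0.6000   0.2100]
  [ 0.1500   0.0375   0.4275]
(I − A)⁻¹ = adj(I−A) / det(I−A) ≈
  [   1.5385     0.3846     0.3846]
  [   0.5732     1.8100     0.6335]
  [   0.4525     0.1131     1.2896]
First solve x = (I − A)⁻¹ d = adj(I−A)·d / det(I−A); in particular x_P = (0.1900·140 + 0.6000·60 + 0.2100·560) / 0.3315 = 180.20 / 0.3315 ≈ 543.590.
Intermediate flow from P to P: z_PP = a_PP · x_P = 0.40 × 180.20 / 0.3315 = 72.08 / 0.3315 ≈ 217.4.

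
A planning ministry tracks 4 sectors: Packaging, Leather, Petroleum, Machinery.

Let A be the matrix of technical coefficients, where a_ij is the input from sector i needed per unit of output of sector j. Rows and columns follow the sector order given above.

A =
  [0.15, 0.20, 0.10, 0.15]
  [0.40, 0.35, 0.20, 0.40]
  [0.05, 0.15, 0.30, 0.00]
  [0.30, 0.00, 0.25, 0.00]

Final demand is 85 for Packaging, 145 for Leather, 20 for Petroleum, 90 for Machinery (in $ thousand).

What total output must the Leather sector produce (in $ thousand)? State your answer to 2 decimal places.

x_2 = 603.79

I − A =
  [   0.85    -0.20    -0.10    -0.15]
  [  -0.40     0.65    -0.20    -0.40]
  [  -0.05    -0.15     0.70     0.00]
  [  -0.30     0.00    -0.25     1.00]
Compute the cofactors C_ij = (−1)^(i+j)·(3×3 minor ij) of I−A; the adjugate is their transpose:
adj(I−A) = Cᵀ =
  [ 0.410000   0.160625   0.149375   0.125750]
  [ 0.379000   0.556625   0.313000   0.279500]
  [ 0.110500   0.130750   0.419250   0.068875]
  [ 0.150625   0.080875   0.149625   0.294000]
det(I−A) = Σ_j (I−A)_1j·C_1j = (0.85)(0.410000) + (-0.20)(0.379000) + (-0.10)(0.110500) + (-0.15)(0.150625) = 0.23905625
(I − A)⁻¹ = adj(I−A) / det(I−A) ≈
  [   1.7151     0.6719     0.6249     0.5260]
  [   1.5854     2.3284     1.3093     1.1692]
  [   0.4622     0.5469     1.7538     0.2881]
  [   0.6301     0.3383     0.6259     1.2298]
x = (I − A)⁻¹ d = adj(I−A)·d / det(I−A), with det(I−A) = 0.23905625:
  x_1 = (0.410000·85 + 0.160625·145 + 0.149375·20 + 0.125750·90) / 0.23905625 = 72.445625 / 0.23905625 ≈ 303.05
  x_2 = (0.379000·85 + 0.556625·145 + 0.313000·20 + 0.279500·90) / 0.23905625 = 144.340625 / 0.23905625 ≈ 603.79
  x_3 = (0.110500·85 + 0.130750·145 + 0.419250·20 + 0.068875·90) / 0.23905625 = 42.935 / 0.23905625 ≈ 179.60
  x_4 = (0.150625·85 + 0.080875·145 + 0.149625·20 + 0.294000·90) / 0.23905625 = 53.9825 / 0.23905625 ≈ 225.82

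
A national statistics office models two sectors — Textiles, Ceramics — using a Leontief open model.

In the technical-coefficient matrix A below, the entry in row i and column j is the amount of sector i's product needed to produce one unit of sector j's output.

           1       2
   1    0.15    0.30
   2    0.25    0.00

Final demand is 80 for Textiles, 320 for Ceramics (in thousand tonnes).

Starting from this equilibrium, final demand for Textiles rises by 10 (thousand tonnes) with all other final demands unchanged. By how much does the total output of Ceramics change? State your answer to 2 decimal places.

I − A =
  [   0.85    -0.30]
  [  -0.25     1.00]
det(I−A) = (0.85)(1.00) − (-0.30)(-0.25) = 0.7750
adj(I−A) = [[1.00, 0.30], [0.25, 0.85]]
(I − A)⁻¹ = adj(I−A) / det(I−A) ≈
  [   1.2903     0.3871]
  [   0.3226     1.0968]
Δx = (I − A)⁻¹ Δd with Δd having +10 in the Textiles component and 0 elsewhere.
So Δx_2 = L_21 · (+10), where L_21 = adj(I−A)_21 / det(I−A) = 0.25 / 0.7750.
Δx_2 = 0.25 × (+10) / 0.7750 = 2.50 / 0.7750 ≈ 3.23.

Δx_2 = 3.23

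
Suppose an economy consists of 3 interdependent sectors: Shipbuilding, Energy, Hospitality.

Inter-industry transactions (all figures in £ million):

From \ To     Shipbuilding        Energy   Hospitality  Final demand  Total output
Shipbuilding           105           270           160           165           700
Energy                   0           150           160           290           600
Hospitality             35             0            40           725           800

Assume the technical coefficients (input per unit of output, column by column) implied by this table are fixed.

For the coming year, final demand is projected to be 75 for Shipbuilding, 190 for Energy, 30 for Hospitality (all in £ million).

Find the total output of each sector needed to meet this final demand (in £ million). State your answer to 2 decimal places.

x_S = 238.98, x_E = 265.11, x_H = 44.16

Technical coefficients a_ij = z_ij / X_j:
  a_SS = 105/700 = 0.15, a_ES = 0/700 = 0.00, a_HS = 35/700 = 0.05
  a_SE = 270/600 = 0.45, a_EE = 150/600 = 0.25, a_HE = 0/600 = 0.00
  a_SH = 160/800 = 0.20, a_EH = 160/800 = 0.20, a_HH = 40/800 = 0.05
I − A =
  [   0.85    -0.45    -0.20]
  [   0.00     0.75    -0.20]
  [  -0.05     0.00     0.95]
Cofactors of I−A, C_ij = (−1)^(i+j)·(minor ij) (rows/columns in the sector order above):
  C_11 = (0.75)(0.95) − (-0.20)(0.00) = 0.7125
  C_12 = −[(0.00)(0.95) − (-0.20)(-0.05)] = 0.0100
  C_13 = (0.00)(0.00) − (0.75)(-0.05) = 0.0375
  C_21 = −[(-0.45)(0.95) − (-0.20)(0.00)] = 0.4275
  C_22 = (0.85)(0.95) − (-0.20)(-0.05) = 0.7975
  C_23 = −[(0.85)(0.00) − (-0.45)(-0.05)] = 0.0225
  C_31 = (-0.45)(-0.20) − (-0.20)(0.75) = 0.2400
  C_32 = −[(0.85)(-0.20) − (-0.20)(0.00)] = 0.1700
  C_33 = (0.85)(0.75) − (-0.45)(0.00) = 0.6375
det(I−A) = Σ_j (I−A)_1j·C_1j = (0.85)(0.7125) + (-0.45)(0.0100) + (-0.20)(0.0375) = 0.593625
adj(I−A) = Cᵀ =
  [ 0.7125   0.4275   0.2400]
  [ 0.0100   0.7975   0.1700]
  [ 0.0375   0.0225   0.6375]
(I − A)⁻¹ = adj(I−A) / det(I−A) ≈
  [   1.2003     0.7202     0.4043]
  [   0.0168     1.3434     0.2864]
  [   0.0632     0.0379     1.0739]
x = (I − A)⁻¹ d = adj(I−A)·d / det(I−A), with det(I−A) = 0.593625:
  x_S = (0.7125·75 + 0.4275·190 + 0.2400·30) / 0.593625 = 141.8625 / 0.593625 ≈ 238.98
  x_E = (0.0100·75 + 0.7975·190 + 0.1700·30) / 0.593625 = 157.375 / 0.593625 ≈ 265.11
  x_H = (0.0375·75 + 0.0225·190 + 0.6375·30) / 0.593625 = 26.2125 / 0.593625 ≈ 44.16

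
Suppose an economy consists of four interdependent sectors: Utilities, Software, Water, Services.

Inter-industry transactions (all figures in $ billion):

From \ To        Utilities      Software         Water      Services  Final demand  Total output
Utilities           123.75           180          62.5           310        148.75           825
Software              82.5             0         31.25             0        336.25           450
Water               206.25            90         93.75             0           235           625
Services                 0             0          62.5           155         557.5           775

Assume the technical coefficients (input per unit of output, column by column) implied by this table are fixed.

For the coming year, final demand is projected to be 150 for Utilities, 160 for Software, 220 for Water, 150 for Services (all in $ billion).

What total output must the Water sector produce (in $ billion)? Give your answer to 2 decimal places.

x_3 = 444.68

Technical coefficients a_ij = z_ij / X_j:
  a_11 = 123.75/825 = 0.15, a_21 = 82.5/825 = 0.10, a_31 = 206.25/825 = 0.25, a_41 = 0/825 = 0.00
  a_12 = 180/450 = 0.40, a_22 = 0/450 = 0.00, a_32 = 90/450 = 0.20, a_42 = 0/450 = 0.00
  a_13 = 62.5/625 = 0.10, a_23 = 31.25/625 = 0.05, a_33 = 93.75/625 = 0.15, a_43 = 62.5/625 = 0.10
  a_14 = 310/775 = 0.40, a_24 = 0/775 = 0.00, a_34 = 0/775 = 0.00, a_44 = 155/775 = 0.20
I − A =
  [   0.85    -0.40    -0.10    -0.40]
  [  -0.10     1.00    -0.05     0.00]
  [  -0.25    -0.20     0.85     0.00]
  [   0.00     0.00    -0.10     0.80]
Compute the cofactors C_ij = (−1)^(i+j)·(3×3 minor ij) of I−A; the adjugate is their transpose:
adj(I−A) = Cᵀ =
  [ 0.6720   0.2960   0.1360   0.3360]
  [ 0.0780   0.5480   0.0460   0.0390]
  [ 0.2160   0.2160   0.6480   0.1080]
  [ 0.0270   0.0270   0.0810   0.6480]
det(I−A) = Σ_j (I−A)_1j·C_1j = (0.85)(0.6720) + (-0.40)(0.0780) + (-0.10)(0.2160) + (-0.40)(0.0270) = 0.5076
(I − A)⁻¹ = adj(I−A) / det(I−A) ≈
  [   1.3239     0.5831     0.2679     0.6619]
  [   0.1537     1.0796     0.0906     0.0768]
  [   0.4255     0.4255     1.2766     0.2128]
  [   0.0532     0.0532     0.1596     1.2766]
x = (I − A)⁻¹ d = adj(I−A)·d / det(I−A), with det(I−A) = 0.5076:
  x_1 = (0.6720·150 + 0.2960·160 + 0.1360·220 + 0.3360·150) / 0.5076 = 228.48 / 0.5076 ≈ 450.12
  x_2 = (0.0780·150 + 0.5480·160 + 0.0460·220 + 0.0390·150) / 0.5076 = 115.35 / 0.5076 ≈ 227.25
  x_3 = (0.2160·150 + 0.2160·160 + 0.6480·220 + 0.1080·150) / 0.5076 = 225.72 / 0.5076 ≈ 444.68
  x_4 = (0.0270·150 + 0.0270·160 + 0.0810·220 + 0.6480·150) / 0.5076 = 123.39 / 0.5076 ≈ 243.09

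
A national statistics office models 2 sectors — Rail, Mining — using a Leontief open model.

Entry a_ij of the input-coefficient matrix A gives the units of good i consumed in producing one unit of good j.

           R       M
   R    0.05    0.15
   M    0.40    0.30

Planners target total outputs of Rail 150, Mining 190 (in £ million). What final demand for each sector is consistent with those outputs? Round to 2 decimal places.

I − A =
  [   0.95    -0.15]
  [  -0.40     0.70]
d = (I − A) x:
  d_R = (+0.95)·150 + (-0.15)·190 = 114.00
  d_M = (-0.40)·150 + (+0.70)·190 = 73.00

d_R = 114.00, d_M = 73.00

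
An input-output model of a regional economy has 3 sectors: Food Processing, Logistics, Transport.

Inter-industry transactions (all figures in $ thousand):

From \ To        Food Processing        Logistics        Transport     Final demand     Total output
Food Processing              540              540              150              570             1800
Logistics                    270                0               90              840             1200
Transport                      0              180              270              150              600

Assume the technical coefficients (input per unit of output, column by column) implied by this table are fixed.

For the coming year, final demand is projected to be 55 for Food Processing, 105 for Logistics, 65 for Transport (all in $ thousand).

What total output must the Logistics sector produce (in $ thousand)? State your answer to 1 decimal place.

Technical coefficients a_ij = z_ij / X_j:
  a_FF = 540/1800 = 0.30, a_LF = 270/1800 = 0.15, a_TF = 0/1800 = 0.00
  a_FL = 540/1200 = 0.45, a_LL = 0/1200 = 0.00, a_TL = 180/1200 = 0.15
  a_FT = 150/600 = 0.25, a_LT = 90/600 = 0.15, a_TT = 270/600 = 0.45
I − A =
  [   0.70    -0.45    -0.25]
  [  -0.15     1.00    -0.15]
  [   0.00    -0.15     0.55]
Cofactors of I−A, C_ij = (−1)^(i+j)·(minor ij) (rows/columns in the sector order above):
  C_11 = (1.00)(0.55) − (-0.15)(-0.15) = 0.5275
  C_12 = −[(-0.15)(0.55) − (-0.15)(0.00)] = 0.0825
  C_13 = (-0.15)(-0.15) − (1.00)(0.00) = 0.0225
  C_21 = −[(-0.45)(0.55) − (-0.25)(-0.15)] = 0.2850
  C_22 = (0.70)(0.55) − (-0.25)(0.00) = 0.3850
  C_23 = −[(0.70)(-0.15) − (-0.45)(0.00)] = 0.1050
  C_31 = (-0.45)(-0.15) − (-0.25)(1.00) = 0.3175
  C_32 = −[(0.70)(-0.15) − (-0.25)(-0.15)] = 0.1425
  C_33 = (0.70)(1.00) − (-0.45)(-0.15) = 0.6325
det(I−A) = Σ_j (I−A)_1j·C_1j = (0.70)(0.5275) + (-0.45)(0.0825) + (-0.25)(0.0225) = 0.3265
adj(I−A) = Cᵀ =
  [ 0.5275   0.2850   0.3175]
  [ 0.0825   0.3850   0.1425]
  [ 0.0225   0.1050   0.6325]
(I − A)⁻¹ = adj(I−A) / det(I−A) ≈
  [   1.6156     0.8729     0.9724]
  [   0.2527     1.1792     0.4364]
  [   0.0689     0.3216     1.9372]
x = (I − A)⁻¹ d = adj(I−A)·d / det(I−A), with det(I−A) = 0.3265:
  x_F = (0.5275·55 + 0.2850·105 + 0.3175·65) / 0.3265 = 79.575 / 0.3265 ≈ 243.7
  x_L = (0.0825·55 + 0.3850·105 + 0.1425·65) / 0.3265 = 54.225 / 0.3265 ≈ 166.1
  x_T = (0.0225·55 + 0.1050·105 + 0.6325·65) / 0.3265 = 53.375 / 0.3265 ≈ 163.5

x_L = 166.1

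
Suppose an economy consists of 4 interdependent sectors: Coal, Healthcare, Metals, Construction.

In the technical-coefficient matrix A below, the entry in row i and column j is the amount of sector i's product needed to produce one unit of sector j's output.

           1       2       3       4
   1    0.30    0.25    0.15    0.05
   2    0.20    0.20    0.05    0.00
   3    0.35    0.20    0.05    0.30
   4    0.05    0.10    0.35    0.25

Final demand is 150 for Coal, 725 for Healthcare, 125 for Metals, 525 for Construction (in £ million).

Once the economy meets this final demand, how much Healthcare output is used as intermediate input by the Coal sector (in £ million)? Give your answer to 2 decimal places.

z_21 = 207.22

I − A =
  [   0.70    -0.25    -0.15    -0.05]
  [  -0.20     0.80    -0.05     0.00]
  [  -0.35    -0.20     0.95    -0.30]
  [  -0.05    -0.10    -0.35     0.75]
Compute the cofactors C_ij = (−1)^(i+j)·(3×3 minor ij) of I−A; the adjugate is their transpose:
adj(I−A) = Cᵀ =
  [ 0.477000   0.187125   0.113625   0.077250]
  [ 0.135375   0.375125   0.052125   0.029875]
  [ 0.258000   0.196625   0.379500   0.169000]
  [ 0.170250   0.154250   0.191625   0.425125]
det(I−A) = Σ_j (I−A)_1j·C_1j = (0.70)(0.477000) + (-0.25)(0.135375) + (-0.15)(0.258000) + (-0.05)(0.170250) = 0.25284375
(I − A)⁻¹ = adj(I−A) / det(I−A) ≈
  [   1.8865     0.7401     0.4494     0.3055]
  [   0.5354     1.4836     0.2062     0.1182]
  [   1.0204     0.7777     1.5009     0.6684]
  [   0.6733     0.6101     0.7579     1.6814]
First solve x = (I − A)⁻¹ d = adj(I−A)·d / det(I−A); in particular x_1 = (0.477000·150 + 0.187125·725 + 0.113625·125 + 0.077250·525) / 0.25284375 = 261.975 / 0.25284375 ≈ 1036.1142.
Intermediate flow from 2 to 1: z_21 = a_21 · x_1 = 0.20 × 261.975 / 0.25284375 = 52.395 / 0.25284375 ≈ 207.22.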